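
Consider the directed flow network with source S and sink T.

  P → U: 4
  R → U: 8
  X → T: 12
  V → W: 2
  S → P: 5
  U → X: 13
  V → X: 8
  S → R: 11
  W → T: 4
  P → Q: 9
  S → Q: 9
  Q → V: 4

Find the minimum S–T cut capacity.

14

Augment S→P→U→X→T: bottleneck 4, flow now 4.
Augment S→Q→V→W→T: bottleneck 2, flow now 6.
Augment S→Q→V→X→T: bottleneck 2, flow now 8.
Augment S→R→U→X→T: bottleneck 6, flow now 14.
No augmenting path remains; maximum flow = 14.
By max-flow min-cut, the minimum cut capacity equals the max flow.
In the residual graph, reachable from S: {S, P, Q, R, U, V, X}.
Min-cut edges: V→W (2), X→T (12); capacity 2 + 12 = 14.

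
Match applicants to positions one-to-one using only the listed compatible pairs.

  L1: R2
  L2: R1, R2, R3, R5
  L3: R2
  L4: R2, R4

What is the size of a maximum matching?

3

Unit-capacity flow: source→left, listed edges, right→sink; max matching = max flow.
Augmenting path L1→R2 (+1); matched 1.
Augmenting path L2→R1 (+1); matched 2.
Augmenting path L4→R4 (+1); matched 3.
No augmenting path remains; maximum matching = 3.
König certificate: {L2, L4, R2} is a vertex cover of size 3 (every listed pair touches it), so no matching can be larger.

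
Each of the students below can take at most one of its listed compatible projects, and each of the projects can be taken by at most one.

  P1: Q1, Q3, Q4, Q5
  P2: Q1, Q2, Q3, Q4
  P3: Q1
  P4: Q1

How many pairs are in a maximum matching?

Unit-capacity flow: source→left, listed edges, right→sink; max matching = max flow.
Augmenting path P1→Q1 (+1); matched 1.
Augmenting path P2→Q2 (+1); matched 2.
Augmenting path P3→Q1→P1→Q3 (+1); matched 3.
No augmenting path remains; maximum matching = 3.
König certificate: {P1, P2, Q1} is a vertex cover of size 3 (every listed pair touches it), so no matching can be larger.

3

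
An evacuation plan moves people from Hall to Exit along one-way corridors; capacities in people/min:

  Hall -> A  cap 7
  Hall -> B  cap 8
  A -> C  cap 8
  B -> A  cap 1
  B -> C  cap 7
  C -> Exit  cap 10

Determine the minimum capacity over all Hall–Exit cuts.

10

Augment Hall→A→C→Exit: bottleneck 7, flow now 7.
Augment Hall→B→C→Exit: bottleneck 3, flow now 10.
No augmenting path remains; maximum flow = 10.
By max-flow min-cut, the minimum cut capacity equals the max flow.
In the residual graph, reachable from Hall: {Hall, A, B, C}.
Min-cut edges: C→Exit (10); capacity 10 = 10.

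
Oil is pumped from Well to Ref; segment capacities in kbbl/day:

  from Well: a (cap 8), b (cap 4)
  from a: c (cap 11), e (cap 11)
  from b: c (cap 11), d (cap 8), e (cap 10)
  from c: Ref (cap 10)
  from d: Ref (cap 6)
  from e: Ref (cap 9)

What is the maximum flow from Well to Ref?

Augment Well→a→c→Ref: bottleneck 8, flow now 8.
Augment Well→b→c→Ref: bottleneck 2, flow now 10.
Augment Well→b→d→Ref: bottleneck 2, flow now 12.
No augmenting path remains; maximum flow = 12.
In the residual graph, reachable from Well: {Well}.
Min-cut edges: Well→a (8), Well→b (4); capacity 8 + 4 = 12.
This cut is saturated, so no flow can exceed 12.

12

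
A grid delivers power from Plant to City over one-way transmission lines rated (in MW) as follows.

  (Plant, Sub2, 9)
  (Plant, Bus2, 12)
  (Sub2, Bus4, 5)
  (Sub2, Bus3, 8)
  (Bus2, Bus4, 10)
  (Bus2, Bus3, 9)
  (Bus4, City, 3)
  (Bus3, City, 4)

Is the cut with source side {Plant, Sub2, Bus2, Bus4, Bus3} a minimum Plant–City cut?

Given cut capacity: 3 + 4 = 7.
Augment Plant→Sub2→Bus4→City: bottleneck 3, flow now 3.
Augment Plant→Sub2→Bus3→City: bottleneck 4, flow now 7.
No augmenting path remains; maximum flow = 7.
Cut capacity 7 equals the max flow, so it is a minimum cut.

Yes — it is a minimum cut (capacity 7).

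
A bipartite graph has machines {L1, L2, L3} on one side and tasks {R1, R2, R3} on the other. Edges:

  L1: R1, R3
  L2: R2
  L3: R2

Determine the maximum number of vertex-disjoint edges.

2

Unit-capacity flow: source→left, listed edges, right→sink; max matching = max flow.
Augmenting path L1→R1 (+1); matched 1.
Augmenting path L2→R2 (+1); matched 2.
No augmenting path remains; maximum matching = 2.
König certificate: {L1, R2} is a vertex cover of size 2 (every listed pair touches it), so no matching can be larger.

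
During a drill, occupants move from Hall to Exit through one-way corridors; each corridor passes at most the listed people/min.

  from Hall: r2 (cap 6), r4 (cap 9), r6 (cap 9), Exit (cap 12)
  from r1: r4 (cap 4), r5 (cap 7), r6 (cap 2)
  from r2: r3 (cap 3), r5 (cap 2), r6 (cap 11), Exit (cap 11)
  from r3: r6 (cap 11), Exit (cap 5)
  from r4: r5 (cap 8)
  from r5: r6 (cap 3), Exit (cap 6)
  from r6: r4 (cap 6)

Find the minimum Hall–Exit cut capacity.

24

Augment Hall→Exit: bottleneck 12, flow now 12.
Augment Hall→r2→Exit: bottleneck 6, flow now 18.
Augment Hall→r4→r5→Exit: bottleneck 6, flow now 24.
No augmenting path remains; maximum flow = 24.
By max-flow min-cut, the minimum cut capacity equals the max flow.
In the residual graph, reachable from Hall: {Hall, r4, r5, r6}.
Min-cut edges: Hall→r2 (6), Hall→Exit (12), r5→Exit (6); capacity 6 + 12 + 6 = 24.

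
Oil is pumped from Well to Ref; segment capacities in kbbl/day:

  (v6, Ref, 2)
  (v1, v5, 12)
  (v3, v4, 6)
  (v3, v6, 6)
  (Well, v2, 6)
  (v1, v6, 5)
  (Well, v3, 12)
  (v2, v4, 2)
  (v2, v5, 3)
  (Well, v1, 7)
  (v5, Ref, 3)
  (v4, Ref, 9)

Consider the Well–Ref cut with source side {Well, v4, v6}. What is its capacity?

Edges leaving {Well, v4, v6}: Well→v1 (7), Well→v2 (6), Well→v3 (12), v4→Ref (9), v6→Ref (2).
Cut capacity = 7 + 6 + 12 + 9 + 2 = 36.

36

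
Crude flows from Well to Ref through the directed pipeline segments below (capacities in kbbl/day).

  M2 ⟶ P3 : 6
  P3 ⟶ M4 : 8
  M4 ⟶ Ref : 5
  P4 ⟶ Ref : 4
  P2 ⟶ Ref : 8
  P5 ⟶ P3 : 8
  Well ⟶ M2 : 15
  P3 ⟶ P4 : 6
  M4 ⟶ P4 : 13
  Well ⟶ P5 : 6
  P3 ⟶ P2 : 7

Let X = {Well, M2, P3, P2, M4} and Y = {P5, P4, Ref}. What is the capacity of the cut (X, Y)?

Edges leaving {Well, M2, P3, P2, M4}: Well→P5 (6), P3→P4 (6), P2→Ref (8), M4→P4 (13), M4→Ref (5).
Cut capacity = 6 + 6 + 8 + 13 + 5 = 38.

38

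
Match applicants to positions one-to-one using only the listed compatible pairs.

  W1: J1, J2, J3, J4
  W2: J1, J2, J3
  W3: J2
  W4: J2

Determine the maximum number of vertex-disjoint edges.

3

Unit-capacity flow: source→left, listed edges, right→sink; max matching = max flow.
Augmenting path W1→J1 (+1); matched 1.
Augmenting path W2→J2 (+1); matched 2.
Augmenting path W3→J2→W2→J3 (+1); matched 3.
No augmenting path remains; maximum matching = 3.
König certificate: {W1, W2, J2} is a vertex cover of size 3 (every listed pair touches it), so no matching can be larger.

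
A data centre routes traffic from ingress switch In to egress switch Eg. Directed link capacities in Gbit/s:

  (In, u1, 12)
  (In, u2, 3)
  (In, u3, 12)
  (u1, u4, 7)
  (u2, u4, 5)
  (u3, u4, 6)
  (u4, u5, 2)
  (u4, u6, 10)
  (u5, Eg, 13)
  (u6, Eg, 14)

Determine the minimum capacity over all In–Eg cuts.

12

Augment In→u1→u4→u5→Eg: bottleneck 2, flow now 2.
Augment In→u1→u4→u6→Eg: bottleneck 5, flow now 7.
Augment In→u2→u4→u6→Eg: bottleneck 3, flow now 10.
Augment In→u3→u4→u6→Eg: bottleneck 2, flow now 12.
No augmenting path remains; maximum flow = 12.
By max-flow min-cut, the minimum cut capacity equals the max flow.
In the residual graph, reachable from In: {In, u1, u2, u3, u4}.
Min-cut edges: u4→u5 (2), u4→u6 (10); capacity 2 + 10 = 12.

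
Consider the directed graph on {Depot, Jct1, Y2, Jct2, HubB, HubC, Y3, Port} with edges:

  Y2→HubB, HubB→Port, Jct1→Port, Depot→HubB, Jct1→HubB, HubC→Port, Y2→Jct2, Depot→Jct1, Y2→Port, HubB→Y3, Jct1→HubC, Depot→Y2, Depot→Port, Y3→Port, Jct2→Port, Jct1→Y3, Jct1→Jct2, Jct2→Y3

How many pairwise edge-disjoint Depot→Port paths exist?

4

Assign every edge capacity 1; by Menger, the answer equals the max flow.
Path Depot→Port (+1); total 1.
Path Depot→Jct1→Port (+1); total 2.
Path Depot→Y2→Port (+1); total 3.
Path Depot→HubB→Port (+1); total 4.
No residual Depot→Port path; max flow = 4.
Certifying cut of size 4: {Depot→HubB, Depot→Jct1, Depot→Port, Depot→Y2}.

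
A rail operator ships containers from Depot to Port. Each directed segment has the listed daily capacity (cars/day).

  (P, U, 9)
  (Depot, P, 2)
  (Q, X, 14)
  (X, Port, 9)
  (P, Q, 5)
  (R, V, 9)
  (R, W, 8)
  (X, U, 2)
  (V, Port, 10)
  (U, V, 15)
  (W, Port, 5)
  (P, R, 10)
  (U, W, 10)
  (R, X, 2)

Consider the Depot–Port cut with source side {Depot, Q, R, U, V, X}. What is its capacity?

Edges leaving {Depot, Q, R, U, V, X}: Depot→P (2), R→W (8), U→W (10), V→Port (10), X→Port (9).
Cut capacity = 2 + 8 + 10 + 10 + 9 = 39.

39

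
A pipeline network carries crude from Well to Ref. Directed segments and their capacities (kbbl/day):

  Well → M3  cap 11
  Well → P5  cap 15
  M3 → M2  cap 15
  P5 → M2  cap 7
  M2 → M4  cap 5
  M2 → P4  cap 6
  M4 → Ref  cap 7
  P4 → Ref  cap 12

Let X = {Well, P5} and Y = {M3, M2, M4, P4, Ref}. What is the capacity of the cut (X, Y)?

18

Edges leaving {Well, P5}: Well→M3 (11), P5→M2 (7).
Cut capacity = 11 + 7 = 18.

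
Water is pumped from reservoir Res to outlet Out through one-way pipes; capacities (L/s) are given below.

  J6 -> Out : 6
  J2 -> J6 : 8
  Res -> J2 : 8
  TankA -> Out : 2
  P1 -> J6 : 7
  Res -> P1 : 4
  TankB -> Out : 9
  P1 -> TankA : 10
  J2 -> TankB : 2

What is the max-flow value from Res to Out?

Augment Res→P1→J6→Out: bottleneck 4, flow now 4.
Augment Res→J2→TankB→Out: bottleneck 2, flow now 6.
Augment Res→J2→J6→Out: bottleneck 2, flow now 8.
Augment Res→J2→J6→P1→TankA→Out: bottleneck 2, flow now 10. (uses reverse residual edge)
No augmenting path remains; maximum flow = 10.
In the residual graph, reachable from Res: {Res, P1, J2, J6, TankA}.
Min-cut edges: J2→TankB (2), J6→Out (6), TankA→Out (2); capacity 2 + 6 + 2 = 10.
This cut is saturated, so no flow can exceed 10.

10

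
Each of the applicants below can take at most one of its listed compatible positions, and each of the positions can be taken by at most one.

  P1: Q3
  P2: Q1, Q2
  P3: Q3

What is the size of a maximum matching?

Unit-capacity flow: source→left, listed edges, right→sink; max matching = max flow.
Augmenting path P1→Q3 (+1); matched 1.
Augmenting path P2→Q1 (+1); matched 2.
No augmenting path remains; maximum matching = 2.
König certificate: {P2, Q3} is a vertex cover of size 2 (every listed pair touches it), so no matching can be larger.

2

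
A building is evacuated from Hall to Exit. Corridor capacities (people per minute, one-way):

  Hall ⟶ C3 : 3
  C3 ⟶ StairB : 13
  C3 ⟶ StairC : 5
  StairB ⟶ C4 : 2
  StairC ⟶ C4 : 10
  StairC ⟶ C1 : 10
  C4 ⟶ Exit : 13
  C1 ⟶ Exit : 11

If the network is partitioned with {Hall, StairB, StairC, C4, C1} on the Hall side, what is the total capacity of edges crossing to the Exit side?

27

Edges leaving {Hall, StairB, StairC, C4, C1}: Hall→C3 (3), C4→Exit (13), C1→Exit (11).
Cut capacity = 3 + 13 + 11 = 27.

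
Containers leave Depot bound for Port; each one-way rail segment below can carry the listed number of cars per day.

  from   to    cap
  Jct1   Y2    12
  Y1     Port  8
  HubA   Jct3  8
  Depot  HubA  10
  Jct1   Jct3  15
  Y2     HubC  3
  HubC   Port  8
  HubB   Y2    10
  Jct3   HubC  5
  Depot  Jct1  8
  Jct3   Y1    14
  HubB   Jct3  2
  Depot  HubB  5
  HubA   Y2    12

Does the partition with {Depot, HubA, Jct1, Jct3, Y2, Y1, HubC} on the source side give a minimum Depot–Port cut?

Given cut capacity: 5 + 8 + 8 = 21.
Augment Depot→HubB→Jct3→Y1→Port: bottleneck 2, flow now 2.
Augment Depot→HubB→Y2→HubC→Port: bottleneck 3, flow now 5.
Augment Depot→HubA→Jct3→Y1→Port: bottleneck 6, flow now 11.
Augment Depot→HubA→Jct3→HubC→Port: bottleneck 2, flow now 13.
Augment Depot→Jct1→Jct3→HubC→Port: bottleneck 3, flow now 16.
No augmenting path remains; maximum flow = 16.
In the residual graph, reachable from Depot: {Depot, HubB, HubA, Jct1, Jct3, Y2, Y1}.
Min-cut edges: Jct3→HubC (5), Y2→HubC (3), Y1→Port (8); capacity 5 + 3 + 8 = 16.
Cut capacity 21 exceeds the max flow 16, so it is not minimum.

No — its capacity is 21, but the minimum cut has capacity 16.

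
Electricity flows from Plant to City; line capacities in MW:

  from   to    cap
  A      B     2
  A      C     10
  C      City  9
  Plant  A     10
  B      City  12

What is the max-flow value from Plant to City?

Augment Plant→A→B→City: bottleneck 2, flow now 2.
Augment Plant→A→C→City: bottleneck 8, flow now 10.
No augmenting path remains; maximum flow = 10.
In the residual graph, reachable from Plant: {Plant}.
Min-cut edges: Plant→A (10); capacity 10 = 10.
This cut is saturated, so no flow can exceed 10.

10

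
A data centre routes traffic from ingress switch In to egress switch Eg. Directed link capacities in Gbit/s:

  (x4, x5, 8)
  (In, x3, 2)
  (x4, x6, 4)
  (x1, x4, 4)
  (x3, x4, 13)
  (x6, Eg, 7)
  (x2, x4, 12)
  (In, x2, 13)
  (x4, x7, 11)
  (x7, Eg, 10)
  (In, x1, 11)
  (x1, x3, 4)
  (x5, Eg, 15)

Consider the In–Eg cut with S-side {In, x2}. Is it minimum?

Given cut capacity: 11 + 2 + 12 = 25.
Augment In→x1→x4→x5→Eg: bottleneck 4, flow now 4.
Augment In→x2→x4→x5→Eg: bottleneck 4, flow now 8.
Augment In→x2→x4→x6→Eg: bottleneck 4, flow now 12.
Augment In→x2→x4→x7→Eg: bottleneck 4, flow now 16.
Augment In→x3→x4→x7→Eg: bottleneck 2, flow now 18.
Augment In→x1→x3→x4→x7→Eg: bottleneck 4, flow now 22.
No augmenting path remains; maximum flow = 22.
In the residual graph, reachable from In: {In, x1, x2}.
Min-cut edges: In→x3 (2), x1→x3 (4), x1→x4 (4), x2→x4 (12); capacity 2 + 4 + 4 + 12 = 22.
Cut capacity 25 exceeds the max flow 22, so it is not minimum.

No — its capacity is 25, but the minimum cut has capacity 22.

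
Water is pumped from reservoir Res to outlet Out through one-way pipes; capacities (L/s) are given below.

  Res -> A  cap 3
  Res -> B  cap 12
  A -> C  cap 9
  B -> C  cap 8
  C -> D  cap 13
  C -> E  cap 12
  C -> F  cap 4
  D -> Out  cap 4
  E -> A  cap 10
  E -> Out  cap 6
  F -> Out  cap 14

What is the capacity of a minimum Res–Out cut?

Augment Res→A→C→D→Out: bottleneck 3, flow now 3.
Augment Res→B→C→D→Out: bottleneck 1, flow now 4.
Augment Res→B→C→E→Out: bottleneck 6, flow now 10.
Augment Res→B→C→F→Out: bottleneck 1, flow now 11.
No augmenting path remains; maximum flow = 11.
By max-flow min-cut, the minimum cut capacity equals the max flow.
In the residual graph, reachable from Res: {Res, B}.
Min-cut edges: Res→A (3), B→C (8); capacity 3 + 8 = 11.

11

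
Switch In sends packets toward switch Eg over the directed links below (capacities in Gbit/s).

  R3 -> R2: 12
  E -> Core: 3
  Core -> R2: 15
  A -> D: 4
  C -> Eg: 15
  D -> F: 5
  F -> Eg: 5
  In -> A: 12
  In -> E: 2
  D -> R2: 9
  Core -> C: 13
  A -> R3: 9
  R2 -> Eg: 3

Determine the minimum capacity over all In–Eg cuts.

Augment In→A→D→R2→Eg: bottleneck 3, flow now 3.
Augment In→A→D→F→Eg: bottleneck 1, flow now 4.
Augment In→E→Core→C→Eg: bottleneck 2, flow now 6.
Augment In→A→R3→R2→D→F→Eg: bottleneck 3, flow now 9. (uses reverse residual edge)
No augmenting path remains; maximum flow = 9.
By max-flow min-cut, the minimum cut capacity equals the max flow.
In the residual graph, reachable from In: {In, A, R3, R2}.
Min-cut edges: In→E (2), A→D (4), R2→Eg (3); capacity 2 + 4 + 3 = 9.

9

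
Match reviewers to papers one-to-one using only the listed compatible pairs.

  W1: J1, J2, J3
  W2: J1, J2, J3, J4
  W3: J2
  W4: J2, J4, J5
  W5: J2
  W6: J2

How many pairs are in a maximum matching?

Unit-capacity flow: source→left, listed edges, right→sink; max matching = max flow.
Augmenting path W1→J1 (+1); matched 1.
Augmenting path W2→J2 (+1); matched 2.
Augmenting path W4→J4 (+1); matched 3.
Augmenting path W3→J2→W2→J3 (+1); matched 4.
No augmenting path remains; maximum matching = 4.
König certificate: {W1, W2, W4, J2} is a vertex cover of size 4 (every listed pair touches it), so no matching can be larger.

4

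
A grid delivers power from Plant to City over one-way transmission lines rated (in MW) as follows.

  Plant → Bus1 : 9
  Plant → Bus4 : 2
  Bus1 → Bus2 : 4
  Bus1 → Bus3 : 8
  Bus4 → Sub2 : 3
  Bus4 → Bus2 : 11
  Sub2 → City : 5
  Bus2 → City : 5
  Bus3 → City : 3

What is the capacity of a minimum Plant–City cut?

Augment Plant→Bus1→Bus2→City: bottleneck 4, flow now 4.
Augment Plant→Bus1→Bus3→City: bottleneck 3, flow now 7.
Augment Plant→Bus4→Sub2→City: bottleneck 2, flow now 9.
No augmenting path remains; maximum flow = 9.
By max-flow min-cut, the minimum cut capacity equals the max flow.
In the residual graph, reachable from Plant: {Plant, Bus1, Bus3}.
Min-cut edges: Plant→Bus4 (2), Bus1→Bus2 (4), Bus3→City (3); capacity 2 + 4 + 3 = 9.

9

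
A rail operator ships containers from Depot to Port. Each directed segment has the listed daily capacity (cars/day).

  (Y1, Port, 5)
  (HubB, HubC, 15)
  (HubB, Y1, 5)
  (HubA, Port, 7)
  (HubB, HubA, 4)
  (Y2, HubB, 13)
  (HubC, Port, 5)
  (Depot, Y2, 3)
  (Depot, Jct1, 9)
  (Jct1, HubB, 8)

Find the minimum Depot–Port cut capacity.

Augment Depot→Y2→HubB→Y1→Port: bottleneck 3, flow now 3.
Augment Depot→Jct1→HubB→Y1→Port: bottleneck 2, flow now 5.
Augment Depot→Jct1→HubB→HubC→Port: bottleneck 5, flow now 10.
Augment Depot→Jct1→HubB→HubA→Port: bottleneck 1, flow now 11.
No augmenting path remains; maximum flow = 11.
By max-flow min-cut, the minimum cut capacity equals the max flow.
In the residual graph, reachable from Depot: {Depot, Jct1}.
Min-cut edges: Depot→Y2 (3), Jct1→HubB (8); capacity 3 + 8 = 11.

11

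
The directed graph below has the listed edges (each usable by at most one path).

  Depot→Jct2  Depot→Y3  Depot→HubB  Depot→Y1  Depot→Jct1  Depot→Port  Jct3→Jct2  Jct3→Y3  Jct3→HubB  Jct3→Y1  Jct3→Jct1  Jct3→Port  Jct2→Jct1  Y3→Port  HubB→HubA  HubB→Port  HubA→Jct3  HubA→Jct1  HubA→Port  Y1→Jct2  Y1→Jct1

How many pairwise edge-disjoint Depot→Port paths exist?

Assign every edge capacity 1; by Menger, the answer equals the max flow.
Path Depot→Port (+1); total 1.
Path Depot→Y3→Port (+1); total 2.
Path Depot→HubB→Port (+1); total 3.
No residual Depot→Port path; max flow = 3.
Certifying cut of size 3: {Depot→HubB, Depot→Port, Depot→Y3}.

3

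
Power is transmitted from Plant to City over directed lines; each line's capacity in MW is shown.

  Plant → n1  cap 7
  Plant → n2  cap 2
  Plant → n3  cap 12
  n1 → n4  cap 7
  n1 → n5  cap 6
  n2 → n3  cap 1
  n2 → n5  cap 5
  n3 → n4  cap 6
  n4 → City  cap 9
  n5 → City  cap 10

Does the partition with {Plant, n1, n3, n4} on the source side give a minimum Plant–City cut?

No — its capacity is 17, but the minimum cut has capacity 15.

Given cut capacity: 2 + 6 + 9 = 17.
Augment Plant→n1→n4→City: bottleneck 7, flow now 7.
Augment Plant→n2→n5→City: bottleneck 2, flow now 9.
Augment Plant→n3→n4→City: bottleneck 2, flow now 11.
Augment Plant→n3→n4→n1→n5→City: bottleneck 4, flow now 15. (uses reverse residual edge)
No augmenting path remains; maximum flow = 15.
In the residual graph, reachable from Plant: {Plant, n3}.
Min-cut edges: Plant→n1 (7), Plant→n2 (2), n3→n4 (6); capacity 7 + 2 + 6 = 15.
Cut capacity 17 exceeds the max flow 15, so it is not minimum.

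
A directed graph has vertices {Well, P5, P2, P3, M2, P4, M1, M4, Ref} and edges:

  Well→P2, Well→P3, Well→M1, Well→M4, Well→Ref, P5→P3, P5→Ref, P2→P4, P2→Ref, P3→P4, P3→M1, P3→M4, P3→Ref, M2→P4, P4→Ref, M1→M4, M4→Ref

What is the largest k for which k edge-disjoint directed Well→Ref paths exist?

4

Assign every edge capacity 1; by Menger, the answer equals the max flow.
Path Well→Ref (+1); total 1.
Path Well→P2→Ref (+1); total 2.
Path Well→P3→Ref (+1); total 3.
Path Well→M4→Ref (+1); total 4.
No residual Well→Ref path; max flow = 4.
Certifying cut of size 4: {M4→Ref, Well→P2, Well→P3, Well→Ref}.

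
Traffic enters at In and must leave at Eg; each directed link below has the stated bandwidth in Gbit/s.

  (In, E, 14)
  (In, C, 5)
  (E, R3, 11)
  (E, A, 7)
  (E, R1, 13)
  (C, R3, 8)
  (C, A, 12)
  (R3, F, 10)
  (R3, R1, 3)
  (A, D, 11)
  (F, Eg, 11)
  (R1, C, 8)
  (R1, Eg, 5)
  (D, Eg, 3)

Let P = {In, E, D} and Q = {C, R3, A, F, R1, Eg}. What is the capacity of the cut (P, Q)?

39

Edges leaving {In, E, D}: In→C (5), E→R3 (11), E→A (7), E→R1 (13), D→Eg (3).
Cut capacity = 5 + 11 + 7 + 13 + 3 = 39.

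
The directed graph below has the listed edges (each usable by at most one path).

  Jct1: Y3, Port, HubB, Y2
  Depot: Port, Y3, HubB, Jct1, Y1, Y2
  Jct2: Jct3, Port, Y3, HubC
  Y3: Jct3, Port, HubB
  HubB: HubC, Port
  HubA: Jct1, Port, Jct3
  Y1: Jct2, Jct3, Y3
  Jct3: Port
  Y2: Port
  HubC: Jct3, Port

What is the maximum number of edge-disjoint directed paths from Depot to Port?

6

Assign every edge capacity 1; by Menger, the answer equals the max flow.
Path Depot→Port (+1); total 1.
Path Depot→HubB→Port (+1); total 2.
Path Depot→Jct1→Port (+1); total 3.
Path Depot→Y3→Port (+1); total 4.
Path Depot→Y2→Port (+1); total 5.
Path Depot→Y1→Jct2→Port (+1); total 6.
No residual Depot→Port path; max flow = 6.
Certifying cut of size 6: {Depot→HubB, Depot→Jct1, Depot→Port, Depot→Y1, Depot→Y2, Depot→Y3}.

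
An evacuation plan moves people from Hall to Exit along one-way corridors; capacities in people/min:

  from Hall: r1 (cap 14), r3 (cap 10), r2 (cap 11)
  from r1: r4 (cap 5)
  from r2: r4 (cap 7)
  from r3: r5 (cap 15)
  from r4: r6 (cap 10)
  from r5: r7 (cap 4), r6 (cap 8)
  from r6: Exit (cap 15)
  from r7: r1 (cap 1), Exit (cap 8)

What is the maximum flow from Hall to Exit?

19

Augment Hall→r1→r4→r6→Exit: bottleneck 5, flow now 5.
Augment Hall→r2→r4→r6→Exit: bottleneck 5, flow now 10.
Augment Hall→r3→r5→r6→Exit: bottleneck 5, flow now 15.
Augment Hall→r3→r5→r7→Exit: bottleneck 4, flow now 19.
No augmenting path remains; maximum flow = 19.
In the residual graph, reachable from Hall: {Hall, r1, r2, r3, r4, r5, r6}.
Min-cut edges: r5→r7 (4), r6→Exit (15); capacity 4 + 15 = 19.
This cut is saturated, so no flow can exceed 19.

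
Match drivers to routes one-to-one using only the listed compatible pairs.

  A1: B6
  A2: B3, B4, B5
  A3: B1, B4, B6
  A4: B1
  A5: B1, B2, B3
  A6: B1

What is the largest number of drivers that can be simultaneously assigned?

5

Unit-capacity flow: source→left, listed edges, right→sink; max matching = max flow.
Augmenting path A1→B6 (+1); matched 1.
Augmenting path A2→B3 (+1); matched 2.
Augmenting path A3→B1 (+1); matched 3.
Augmenting path A5→B2 (+1); matched 4.
Augmenting path A4→B1→A3→B4 (+1); matched 5.
No augmenting path remains; maximum matching = 5.
König certificate: {A1, A2, A3, A5, B1} is a vertex cover of size 5 (every listed pair touches it), so no matching can be larger.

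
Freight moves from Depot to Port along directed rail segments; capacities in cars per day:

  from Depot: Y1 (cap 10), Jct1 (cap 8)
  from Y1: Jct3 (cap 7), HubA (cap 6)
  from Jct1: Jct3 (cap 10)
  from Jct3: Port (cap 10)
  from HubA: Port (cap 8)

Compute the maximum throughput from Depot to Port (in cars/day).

Augment Depot→Y1→Jct3→Port: bottleneck 7, flow now 7.
Augment Depot→Y1→HubA→Port: bottleneck 3, flow now 10.
Augment Depot→Jct1→Jct3→Port: bottleneck 3, flow now 13.
Augment Depot→Jct1→Jct3→Y1→HubA→Port: bottleneck 3, flow now 16. (uses reverse residual edge)
No augmenting path remains; maximum flow = 16.
In the residual graph, reachable from Depot: {Depot, Y1, Jct1, Jct3}.
Min-cut edges: Y1→HubA (6), Jct3→Port (10); capacity 6 + 10 = 16.
This cut is saturated, so no flow can exceed 16.

16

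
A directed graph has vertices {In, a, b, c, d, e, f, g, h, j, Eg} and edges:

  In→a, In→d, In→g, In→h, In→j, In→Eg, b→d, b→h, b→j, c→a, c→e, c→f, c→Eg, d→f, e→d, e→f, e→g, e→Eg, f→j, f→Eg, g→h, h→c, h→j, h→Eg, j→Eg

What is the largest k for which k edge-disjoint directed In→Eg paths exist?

Assign every edge capacity 1; by Menger, the answer equals the max flow.
Path In→Eg (+1); total 1.
Path In→h→Eg (+1); total 2.
Path In→j→Eg (+1); total 3.
Path In→d→f→Eg (+1); total 4.
Path In→g→h→c→Eg (+1); total 5.
No residual In→Eg path; max flow = 5.
Certifying cut of size 5: {In→Eg, In→d, In→g, In→h, In→j}.

5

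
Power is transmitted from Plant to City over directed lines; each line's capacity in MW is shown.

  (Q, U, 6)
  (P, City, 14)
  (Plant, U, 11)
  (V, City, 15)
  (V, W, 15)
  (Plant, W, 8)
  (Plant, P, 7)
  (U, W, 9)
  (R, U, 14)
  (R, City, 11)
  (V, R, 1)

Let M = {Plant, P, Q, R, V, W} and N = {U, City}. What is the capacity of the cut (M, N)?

71

Edges leaving {Plant, P, Q, R, V, W}: Plant→U (11), P→City (14), Q→U (6), R→U (14), R→City (11), V→City (15).
Cut capacity = 11 + 14 + 6 + 14 + 11 + 15 = 71.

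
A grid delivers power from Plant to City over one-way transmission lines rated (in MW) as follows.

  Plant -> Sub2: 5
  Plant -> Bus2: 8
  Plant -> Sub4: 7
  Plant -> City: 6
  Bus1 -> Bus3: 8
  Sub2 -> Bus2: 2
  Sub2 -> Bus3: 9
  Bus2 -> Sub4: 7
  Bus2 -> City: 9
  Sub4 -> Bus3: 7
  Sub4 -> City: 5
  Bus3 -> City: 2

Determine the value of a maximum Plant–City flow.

Augment Plant→City: bottleneck 6, flow now 6.
Augment Plant→Bus2→City: bottleneck 8, flow now 14.
Augment Plant→Sub4→City: bottleneck 5, flow now 19.
Augment Plant→Sub2→Bus2→City: bottleneck 1, flow now 20.
Augment Plant→Sub2→Bus3→City: bottleneck 2, flow now 22.
No augmenting path remains; maximum flow = 22.
In the residual graph, reachable from Plant: {Plant, Sub2, Bus2, Sub4, Bus3}.
Min-cut edges: Plant→City (6), Bus2→City (9), Sub4→City (5), Bus3→City (2); capacity 6 + 9 + 5 + 2 = 22.
This cut is saturated, so no flow can exceed 22.

22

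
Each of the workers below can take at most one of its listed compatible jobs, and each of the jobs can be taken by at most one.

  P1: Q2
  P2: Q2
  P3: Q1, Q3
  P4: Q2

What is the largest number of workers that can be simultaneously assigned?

Unit-capacity flow: source→left, listed edges, right→sink; max matching = max flow.
Augmenting path P1→Q2 (+1); matched 1.
Augmenting path P3→Q1 (+1); matched 2.
No augmenting path remains; maximum matching = 2.
König certificate: {P3, Q2} is a vertex cover of size 2 (every listed pair touches it), so no matching can be larger.

2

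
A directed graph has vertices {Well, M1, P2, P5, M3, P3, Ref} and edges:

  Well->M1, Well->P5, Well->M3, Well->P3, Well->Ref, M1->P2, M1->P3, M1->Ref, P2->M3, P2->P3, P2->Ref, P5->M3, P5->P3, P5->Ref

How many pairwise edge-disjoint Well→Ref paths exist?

3

Assign every edge capacity 1; by Menger, the answer equals the max flow.
Path Well→Ref (+1); total 1.
Path Well→M1→Ref (+1); total 2.
Path Well→P5→Ref (+1); total 3.
No residual Well→Ref path; max flow = 3.
Certifying cut of size 3: {Well→M1, Well→P5, Well→Ref}.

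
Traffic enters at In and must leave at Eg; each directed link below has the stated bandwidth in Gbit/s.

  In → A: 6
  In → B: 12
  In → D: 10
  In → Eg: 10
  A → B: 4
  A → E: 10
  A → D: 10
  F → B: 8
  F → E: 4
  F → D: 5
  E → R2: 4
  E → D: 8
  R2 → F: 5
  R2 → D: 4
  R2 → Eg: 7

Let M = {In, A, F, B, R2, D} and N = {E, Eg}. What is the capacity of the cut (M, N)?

31

Edges leaving {In, A, F, B, R2, D}: In→Eg (10), A→E (10), F→E (4), R2→Eg (7).
Cut capacity = 10 + 10 + 4 + 7 = 31.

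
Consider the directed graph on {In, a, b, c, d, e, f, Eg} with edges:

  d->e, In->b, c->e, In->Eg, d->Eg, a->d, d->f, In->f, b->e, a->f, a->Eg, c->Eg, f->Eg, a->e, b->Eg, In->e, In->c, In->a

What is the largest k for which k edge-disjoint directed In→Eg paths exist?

5

Assign every edge capacity 1; by Menger, the answer equals the max flow.
Path In→Eg (+1); total 1.
Path In→a→Eg (+1); total 2.
Path In→b→Eg (+1); total 3.
Path In→c→Eg (+1); total 4.
Path In→f→Eg (+1); total 5.
No residual In→Eg path; max flow = 5.
Certifying cut of size 5: {In→Eg, In→a, In→b, In→c, In→f}.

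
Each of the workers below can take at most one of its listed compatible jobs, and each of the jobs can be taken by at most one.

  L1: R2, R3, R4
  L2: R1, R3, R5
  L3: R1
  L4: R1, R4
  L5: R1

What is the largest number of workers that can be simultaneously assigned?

4

Unit-capacity flow: source→left, listed edges, right→sink; max matching = max flow.
Augmenting path L1→R2 (+1); matched 1.
Augmenting path L2→R1 (+1); matched 2.
Augmenting path L4→R4 (+1); matched 3.
Augmenting path L3→R1→L2→R3 (+1); matched 4.
No augmenting path remains; maximum matching = 4.
König certificate: {L1, L2, L4, R1} is a vertex cover of size 4 (every listed pair touches it), so no matching can be larger.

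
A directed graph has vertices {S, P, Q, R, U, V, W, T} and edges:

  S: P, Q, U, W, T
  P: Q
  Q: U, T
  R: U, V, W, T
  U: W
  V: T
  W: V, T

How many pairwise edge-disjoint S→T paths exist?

4

Assign every edge capacity 1; by Menger, the answer equals the max flow.
Path S→T (+1); total 1.
Path S→Q→T (+1); total 2.
Path S→W→T (+1); total 3.
Path S→U→W→V→T (+1); total 4.
No residual S→T path; max flow = 4.
Certifying cut of size 4: {Q→T, S→T, S→W, U→W}.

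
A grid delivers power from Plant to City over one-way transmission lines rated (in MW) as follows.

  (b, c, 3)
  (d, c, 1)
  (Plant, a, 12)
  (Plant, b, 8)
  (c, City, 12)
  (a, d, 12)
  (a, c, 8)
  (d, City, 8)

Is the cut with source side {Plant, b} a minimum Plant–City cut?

Given cut capacity: 12 + 3 = 15.
Augment Plant→a→c→City: bottleneck 8, flow now 8.
Augment Plant→a→d→City: bottleneck 4, flow now 12.
Augment Plant→b→c→City: bottleneck 3, flow now 15.
No augmenting path remains; maximum flow = 15.
Cut capacity 15 equals the max flow, so it is a minimum cut.

Yes — it is a minimum cut (capacity 15).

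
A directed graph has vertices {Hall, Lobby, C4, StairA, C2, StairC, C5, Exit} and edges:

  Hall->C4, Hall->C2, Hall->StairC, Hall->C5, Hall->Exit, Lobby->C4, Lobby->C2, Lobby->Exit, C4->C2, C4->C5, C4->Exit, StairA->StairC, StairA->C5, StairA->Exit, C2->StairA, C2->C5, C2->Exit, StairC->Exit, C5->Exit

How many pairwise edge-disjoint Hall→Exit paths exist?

Assign every edge capacity 1; by Menger, the answer equals the max flow.
Path Hall→Exit (+1); total 1.
Path Hall→C4→Exit (+1); total 2.
Path Hall→C2→Exit (+1); total 3.
Path Hall→StairC→Exit (+1); total 4.
Path Hall→C5→Exit (+1); total 5.
No residual Hall→Exit path; max flow = 5.
Certifying cut of size 5: {Hall→C2, Hall→C4, Hall→C5, Hall→Exit, Hall→StairC}.

5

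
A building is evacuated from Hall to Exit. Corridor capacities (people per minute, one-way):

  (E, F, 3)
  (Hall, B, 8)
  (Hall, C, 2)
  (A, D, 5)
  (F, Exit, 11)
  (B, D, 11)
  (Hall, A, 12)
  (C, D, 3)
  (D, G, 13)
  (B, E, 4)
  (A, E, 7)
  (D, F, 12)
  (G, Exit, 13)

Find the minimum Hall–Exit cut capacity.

18

Augment Hall→A→D→F→Exit: bottleneck 5, flow now 5.
Augment Hall→A→E→F→Exit: bottleneck 3, flow now 8.
Augment Hall→B→D→F→Exit: bottleneck 3, flow now 11.
Augment Hall→B→D→G→Exit: bottleneck 5, flow now 16.
Augment Hall→C→D→G→Exit: bottleneck 2, flow now 18.
No augmenting path remains; maximum flow = 18.
By max-flow min-cut, the minimum cut capacity equals the max flow.
In the residual graph, reachable from Hall: {Hall, A, E}.
Min-cut edges: Hall→B (8), Hall→C (2), A→D (5), E→F (3); capacity 8 + 2 + 5 + 3 = 18.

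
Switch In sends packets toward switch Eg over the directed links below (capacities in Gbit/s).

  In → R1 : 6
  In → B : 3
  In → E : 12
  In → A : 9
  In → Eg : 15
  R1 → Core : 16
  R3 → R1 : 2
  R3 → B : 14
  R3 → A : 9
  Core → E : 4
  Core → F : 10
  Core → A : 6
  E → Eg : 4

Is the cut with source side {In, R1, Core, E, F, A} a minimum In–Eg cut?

No — its capacity is 22, but the minimum cut has capacity 19.

Given cut capacity: 3 + 15 + 4 = 22.
Augment In→Eg: bottleneck 15, flow now 15.
Augment In→E→Eg: bottleneck 4, flow now 19.
No augmenting path remains; maximum flow = 19.
In the residual graph, reachable from In: {In, R1, B, Core, E, F, A}.
Min-cut edges: In→Eg (15), E→Eg (4); capacity 15 + 4 = 19.
Cut capacity 22 exceeds the max flow 19, so it is not minimum.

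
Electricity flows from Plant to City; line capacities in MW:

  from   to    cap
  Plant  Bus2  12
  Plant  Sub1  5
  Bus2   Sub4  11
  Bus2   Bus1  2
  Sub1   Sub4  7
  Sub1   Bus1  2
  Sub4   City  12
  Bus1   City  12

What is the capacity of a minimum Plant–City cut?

Augment Plant→Bus2→Sub4→City: bottleneck 11, flow now 11.
Augment Plant→Bus2→Bus1→City: bottleneck 1, flow now 12.
Augment Plant→Sub1→Sub4→City: bottleneck 1, flow now 13.
Augment Plant→Sub1→Bus1→City: bottleneck 2, flow now 15.
Augment Plant→Sub1→Sub4→Bus2→Bus1→City: bottleneck 1, flow now 16. (uses reverse residual edge)
No augmenting path remains; maximum flow = 16.
By max-flow min-cut, the minimum cut capacity equals the max flow.
In the residual graph, reachable from Plant: {Plant, Bus2, Sub1, Sub4}.
Min-cut edges: Bus2→Bus1 (2), Sub1→Bus1 (2), Sub4→City (12); capacity 2 + 2 + 12 = 16.

16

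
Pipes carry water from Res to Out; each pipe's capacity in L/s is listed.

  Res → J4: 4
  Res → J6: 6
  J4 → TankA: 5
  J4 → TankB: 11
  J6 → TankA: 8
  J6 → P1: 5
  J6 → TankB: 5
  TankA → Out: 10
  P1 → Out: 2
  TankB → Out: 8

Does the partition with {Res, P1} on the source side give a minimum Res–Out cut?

No — its capacity is 12, but the minimum cut has capacity 10.

Given cut capacity: 4 + 6 + 2 = 12.
Augment Res→J4→TankA→Out: bottleneck 4, flow now 4.
Augment Res→J6→TankA→Out: bottleneck 6, flow now 10.
No augmenting path remains; maximum flow = 10.
In the residual graph, reachable from Res: {Res}.
Min-cut edges: Res→J4 (4), Res→J6 (6); capacity 4 + 6 = 10.
Cut capacity 12 exceeds the max flow 10, so it is not minimum.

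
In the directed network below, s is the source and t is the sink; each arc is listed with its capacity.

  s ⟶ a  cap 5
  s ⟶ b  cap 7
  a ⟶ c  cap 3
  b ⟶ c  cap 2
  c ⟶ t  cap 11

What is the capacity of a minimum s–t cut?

Augment s→a→c→t: bottleneck 3, flow now 3.
Augment s→b→c→t: bottleneck 2, flow now 5.
No augmenting path remains; maximum flow = 5.
By max-flow min-cut, the minimum cut capacity equals the max flow.
In the residual graph, reachable from s: {s, a, b}.
Min-cut edges: a→c (3), b→c (2); capacity 3 + 2 = 5.

5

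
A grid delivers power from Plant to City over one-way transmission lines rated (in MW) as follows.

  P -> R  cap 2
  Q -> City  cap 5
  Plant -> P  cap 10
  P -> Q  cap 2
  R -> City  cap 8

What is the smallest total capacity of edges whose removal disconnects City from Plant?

4

Augment Plant→P→Q→City: bottleneck 2, flow now 2.
Augment Plant→P→R→City: bottleneck 2, flow now 4.
No augmenting path remains; maximum flow = 4.
By max-flow min-cut, the minimum cut capacity equals the max flow.
In the residual graph, reachable from Plant: {Plant, P}.
Min-cut edges: P→Q (2), P→R (2); capacity 2 + 2 = 4.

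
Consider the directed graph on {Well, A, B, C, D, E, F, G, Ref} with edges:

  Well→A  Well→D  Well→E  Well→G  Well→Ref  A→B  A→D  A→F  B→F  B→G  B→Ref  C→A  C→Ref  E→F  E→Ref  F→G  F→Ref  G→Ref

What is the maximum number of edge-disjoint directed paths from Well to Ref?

4

Assign every edge capacity 1; by Menger, the answer equals the max flow.
Path Well→Ref (+1); total 1.
Path Well→E→Ref (+1); total 2.
Path Well→G→Ref (+1); total 3.
Path Well→A→B→Ref (+1); total 4.
No residual Well→Ref path; max flow = 4.
Certifying cut of size 4: {Well→A, Well→E, Well→G, Well→Ref}.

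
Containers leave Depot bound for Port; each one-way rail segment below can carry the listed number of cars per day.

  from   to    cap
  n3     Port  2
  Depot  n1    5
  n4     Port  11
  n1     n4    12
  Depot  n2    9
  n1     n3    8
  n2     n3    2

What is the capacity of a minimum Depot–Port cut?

Augment Depot→n1→n3→Port: bottleneck 2, flow now 2.
Augment Depot→n1→n4→Port: bottleneck 3, flow now 5.
Augment Depot→n2→n3→n1→n4→Port: bottleneck 2, flow now 7. (uses reverse residual edge)
No augmenting path remains; maximum flow = 7.
By max-flow min-cut, the minimum cut capacity equals the max flow.
In the residual graph, reachable from Depot: {Depot, n2}.
Min-cut edges: Depot→n1 (5), n2→n3 (2); capacity 5 + 2 = 7.

7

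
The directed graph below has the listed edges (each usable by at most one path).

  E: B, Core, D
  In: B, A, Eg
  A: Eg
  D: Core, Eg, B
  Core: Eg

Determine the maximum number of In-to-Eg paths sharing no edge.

2

Assign every edge capacity 1; by Menger, the answer equals the max flow.
Path In→Eg (+1); total 1.
Path In→A→Eg (+1); total 2.
No residual In→Eg path; max flow = 2.
Certifying cut of size 2: {In→A, In→Eg}.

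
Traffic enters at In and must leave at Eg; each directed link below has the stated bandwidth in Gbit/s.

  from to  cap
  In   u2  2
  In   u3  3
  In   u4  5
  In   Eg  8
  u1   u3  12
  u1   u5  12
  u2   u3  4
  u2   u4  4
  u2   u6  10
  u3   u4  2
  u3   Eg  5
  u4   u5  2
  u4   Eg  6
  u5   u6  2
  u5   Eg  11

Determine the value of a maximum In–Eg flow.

18

Augment In→Eg: bottleneck 8, flow now 8.
Augment In→u3→Eg: bottleneck 3, flow now 11.
Augment In→u4→Eg: bottleneck 5, flow now 16.
Augment In→u2→u3→Eg: bottleneck 2, flow now 18.
No augmenting path remains; maximum flow = 18.
In the residual graph, reachable from In: {In}.
Min-cut edges: In→u2 (2), In→u3 (3), In→u4 (5), In→Eg (8); capacity 2 + 3 + 5 + 8 = 18.
This cut is saturated, so no flow can exceed 18.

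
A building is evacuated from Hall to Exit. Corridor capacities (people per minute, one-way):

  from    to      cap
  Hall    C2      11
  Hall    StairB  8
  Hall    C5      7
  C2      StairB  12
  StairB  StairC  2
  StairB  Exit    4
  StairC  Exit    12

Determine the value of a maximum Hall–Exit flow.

Augment Hall→StairB→Exit: bottleneck 4, flow now 4.
Augment Hall→StairB→StairC→Exit: bottleneck 2, flow now 6.
No augmenting path remains; maximum flow = 6.
In the residual graph, reachable from Hall: {Hall, C2, StairB, C5}.
Min-cut edges: StairB→StairC (2), StairB→Exit (4); capacity 2 + 4 = 6.
This cut is saturated, so no flow can exceed 6.

6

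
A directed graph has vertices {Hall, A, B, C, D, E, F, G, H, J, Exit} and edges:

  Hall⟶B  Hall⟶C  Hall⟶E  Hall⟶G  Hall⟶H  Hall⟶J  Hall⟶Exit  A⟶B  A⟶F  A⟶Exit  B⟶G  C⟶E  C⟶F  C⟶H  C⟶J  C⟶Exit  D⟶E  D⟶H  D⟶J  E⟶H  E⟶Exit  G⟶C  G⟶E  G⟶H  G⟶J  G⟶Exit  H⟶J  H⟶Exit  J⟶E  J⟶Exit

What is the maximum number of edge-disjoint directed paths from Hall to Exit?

Assign every edge capacity 1; by Menger, the answer equals the max flow.
Path Hall→Exit (+1); total 1.
Path Hall→C→Exit (+1); total 2.
Path Hall→E→Exit (+1); total 3.
Path Hall→G→Exit (+1); total 4.
Path Hall→H→Exit (+1); total 5.
Path Hall→J→Exit (+1); total 6.
No residual Hall→Exit path; max flow = 6.
Certifying cut of size 6: {C→Exit, E→Exit, G→Exit, H→Exit, Hall→Exit, J→Exit}.

6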